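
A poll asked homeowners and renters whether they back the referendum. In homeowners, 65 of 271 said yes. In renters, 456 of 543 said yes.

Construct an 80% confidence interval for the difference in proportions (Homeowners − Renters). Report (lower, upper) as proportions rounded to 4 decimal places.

(-0.6388, -0.5610)

p̂₁ = 65/271 = 0.2399 and p̂₂ = 456/543 = 0.8398.
SE₁ = √(p̂₁(1−p̂₁)/n₁) = √(0.2399·0.7601/271) = 0.02594; SE₂ = √(0.8398·0.1602/543) = 0.01574.
Independent samples: SE of the difference = √(SE₁² + SE₂²) = √(0.0006728836 + 0.0002477476) = 0.03034.
z* for 80% confidence is 1.282, so the margin of error is 1.282 × 0.03034 = 0.03890.
Point estimate p̂₁ − p̂₂ = 0.2399 − 0.8398 = -0.5999.
-0.5999 ± 0.03890 → (-0.6388, -0.5610).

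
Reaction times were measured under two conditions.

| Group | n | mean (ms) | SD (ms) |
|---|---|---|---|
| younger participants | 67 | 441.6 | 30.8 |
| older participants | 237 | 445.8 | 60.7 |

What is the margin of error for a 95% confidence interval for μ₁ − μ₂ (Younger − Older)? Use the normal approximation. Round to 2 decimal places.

SE₁ = s₁/√n₁ = 30.8/√67 = 3.7628; SE₂ = 60.7/√237 = 3.9429.
Independent samples, unequal variances: SE_diff = √(SE₁² + SE₂²) = √(14.15866384 + 15.54646041) = 5.4502.
z* = 1.960, so margin of error = 1.960 × 5.4502 = 10.6824.

10.68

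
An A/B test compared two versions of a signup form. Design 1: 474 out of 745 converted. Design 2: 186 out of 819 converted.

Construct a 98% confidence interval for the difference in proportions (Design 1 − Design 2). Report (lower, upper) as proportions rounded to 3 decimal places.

(0.356, 0.462)

Sample proportions: 474/745 = 0.6362, 186/819 = 0.2271.
Each SE is √(p̂(1−p̂)/n): √(0.6362·0.3638/745) = 0.01763 and √(0.2271·0.7729/819) = 0.01464.
SE(p̂₁ − p̂₂) = √(SE₁² + SE₂²) = √(0.0003108169 + 0.0002143296) = 0.02292, since the two samples are independent.
At 98% confidence z* = 2.326; margin = 2.326 × 0.02292 = 0.05331.
The difference is 0.6362 − 0.2271 = 0.4091, so the interval is 0.4091 ± 0.05331 = (0.356, 0.462).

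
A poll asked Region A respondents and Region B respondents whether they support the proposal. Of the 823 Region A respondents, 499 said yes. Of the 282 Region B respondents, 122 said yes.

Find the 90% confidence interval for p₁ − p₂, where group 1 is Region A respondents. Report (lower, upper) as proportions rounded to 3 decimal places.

(0.118, 0.230)

p̂₁ = 499/823 = 0.6063 and p̂₂ = 122/282 = 0.4326.
SE₁ = √(p̂₁(1−p̂₁)/n₁) = √(0.6063·0.3937/823) = 0.01703; SE₂ = √(0.4326·0.5674/282) = 0.02950.
Independent samples: SE of the difference = √(SE₁² + SE₂²) = √(0.0002900209 + 0.00087025) = 0.03406.
z* for 90% confidence is 1.645, so the margin of error is 1.645 × 0.03406 = 0.05603.
Point estimate p̂₁ − p̂₂ = 0.6063 − 0.4326 = 0.1737.
0.1737 ± 0.05603 → (0.118, 0.230).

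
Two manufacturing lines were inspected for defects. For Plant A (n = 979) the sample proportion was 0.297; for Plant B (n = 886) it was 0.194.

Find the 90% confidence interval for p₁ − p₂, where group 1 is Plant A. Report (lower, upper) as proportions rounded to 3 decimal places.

The two standard errors are √(0.2970×0.7030/979) = 0.01460 and √(0.1940×0.8060/886) = 0.01328.
Because the samples are independent, SE_diff = √(0.01460² + 0.01328²) = 0.01974.
Using z* = 1.645 for 90%, ME = 1.645 × 0.01974 = 0.03247.
p̂₁ − p̂₂ = 0.1030; interval 0.1030 ± 0.03247 gives (0.071, 0.135).

(0.071, 0.135)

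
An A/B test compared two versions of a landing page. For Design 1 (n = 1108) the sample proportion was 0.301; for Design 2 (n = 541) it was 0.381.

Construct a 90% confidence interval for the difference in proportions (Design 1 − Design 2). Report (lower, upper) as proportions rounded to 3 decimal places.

SE₁ = √(p̂₁(1−p̂₁)/n₁) = √(0.3010·0.6990/1108) = 0.01378; SE₂ = √(0.3810·0.6190/541) = 0.02088.
Independent samples: SE of the difference = √(SE₁² + SE₂²) = √(0.0001898884 + 0.0004359744) = 0.02502.
z* for 90% confidence is 1.645, so the margin of error is 1.645 × 0.02502 = 0.04116.
Point estimate p̂₁ − p̂₂ = 0.3010 − 0.3810 = -0.0800.
-0.0800 ± 0.04116 → (-0.121, -0.039).

(-0.121, -0.039)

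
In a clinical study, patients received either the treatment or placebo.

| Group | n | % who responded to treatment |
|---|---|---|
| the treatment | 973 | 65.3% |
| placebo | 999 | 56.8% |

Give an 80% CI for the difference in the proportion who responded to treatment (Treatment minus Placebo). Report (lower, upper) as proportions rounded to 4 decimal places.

The two standard errors are √(0.6530×0.3470/973) = 0.01526 and √(0.5680×0.4320/999) = 0.01567.
Because the samples are independent, SE_diff = √(0.01526² + 0.01567²) = 0.02187.
Using z* = 1.282 for 80%, ME = 1.282 × 0.02187 = 0.02804.
p̂₁ − p̂₂ = 0.0850; interval 0.0850 ± 0.02804 gives (0.0570, 0.1130).

(0.0570, 0.1130)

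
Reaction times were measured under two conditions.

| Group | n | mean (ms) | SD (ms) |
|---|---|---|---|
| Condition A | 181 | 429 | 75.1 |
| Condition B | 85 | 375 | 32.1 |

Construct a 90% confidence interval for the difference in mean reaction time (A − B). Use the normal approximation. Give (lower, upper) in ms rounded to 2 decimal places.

Standard errors of each mean: 75.1/√181 = 5.5821 and 32.1/√85 = 3.4817.
SE(x̄₁ − x̄₂) = √(5.5821² + 3.4817²) = 6.5789 for independent samples with unequal variances.
With z* = 1.645, the margin is 1.645 × 6.5789 = 10.8223.
x̄₁ − x̄₂ = 429 − 375 = 54.0000; the interval is 54.0000 ± 10.8223 = (43.18, 64.82).

(43.18, 64.82)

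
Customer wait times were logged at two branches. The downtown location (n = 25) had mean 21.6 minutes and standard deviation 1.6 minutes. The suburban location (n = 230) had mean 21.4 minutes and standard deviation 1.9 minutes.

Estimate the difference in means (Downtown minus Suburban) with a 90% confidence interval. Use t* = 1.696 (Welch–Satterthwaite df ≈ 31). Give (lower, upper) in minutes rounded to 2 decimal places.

Per-group SEs: s₁/√n₁ = 1.6/√25 = 0.3200, s₂/√n₂ = 1.9/√230 = 0.1253.
Unpooled SE of the difference: √(0.1024 + 0.01570009) = 0.3437.
Margin of error = t* · SE = 1.696 × 0.3437 = 0.5829.
x̄₁ − x̄₂ = 21.6 − 21.4 = 0.2000.
CI: 0.2000 ± 0.5829 = (-0.38, 0.78).

(-0.38, 0.78)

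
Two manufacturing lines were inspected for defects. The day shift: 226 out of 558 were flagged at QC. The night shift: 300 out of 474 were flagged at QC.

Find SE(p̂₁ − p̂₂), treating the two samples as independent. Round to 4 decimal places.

0.0304

Sample proportions: 226/558 = 0.4050, 300/474 = 0.6329.
Each SE is √(p̂(1−p̂)/n): √(0.4050·0.5950/558) = 0.02078 and √(0.6329·0.3671/474) = 0.02214.
SE(p̂₁ − p̂₂) = √(SE₁² + SE₂²) = √(0.0004318084 + 0.0004901796) = 0.03036, since the two samples are independent.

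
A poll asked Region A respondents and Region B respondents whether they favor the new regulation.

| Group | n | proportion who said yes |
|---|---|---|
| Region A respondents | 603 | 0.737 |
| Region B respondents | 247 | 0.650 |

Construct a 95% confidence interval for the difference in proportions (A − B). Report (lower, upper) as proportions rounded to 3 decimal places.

(0.018, 0.156)

Each SE is √(p̂(1−p̂)/n): √(0.7370·0.2630/603) = 0.01793 and √(0.6500·0.3500/247) = 0.03035.
SE(p̂₁ − p̂₂) = √(SE₁² + SE₂²) = √(0.0003214849 + 0.0009211225) = 0.03525, since the two samples are independent.
At 95% confidence z* = 1.960; margin = 1.960 × 0.03525 = 0.06909.
The difference is 0.7370 − 0.6500 = 0.0870, so the interval is 0.0870 ± 0.06909 = (0.018, 0.156).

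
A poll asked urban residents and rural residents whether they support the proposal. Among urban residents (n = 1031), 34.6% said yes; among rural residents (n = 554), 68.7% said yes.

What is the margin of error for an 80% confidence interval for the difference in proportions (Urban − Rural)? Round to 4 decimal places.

The two standard errors are √(0.3460×0.6540/1031) = 0.01481 and √(0.6870×0.3130/554) = 0.01970.
Because the samples are independent, SE_diff = √(0.01481² + 0.01970²) = 0.02465.
Using z* = 1.282 for 80%, ME = 1.282 × 0.02465 = 0.03160.

0.0316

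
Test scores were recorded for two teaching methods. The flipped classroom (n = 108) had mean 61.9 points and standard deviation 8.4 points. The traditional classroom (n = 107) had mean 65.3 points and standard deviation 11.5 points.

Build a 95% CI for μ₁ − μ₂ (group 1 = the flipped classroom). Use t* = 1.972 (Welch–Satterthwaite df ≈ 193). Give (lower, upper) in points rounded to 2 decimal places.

(-6.11, -0.69)

SE₁ = s₁/√n₁ = 8.4/√108 = 0.8083; SE₂ = 11.5/√107 = 1.1117.
Independent samples, unequal variances: SE_diff = √(SE₁² + SE₂²) = √(0.65334889 + 1.23587689) = 1.3745.
t* = 1.972, so margin of error = 1.972 × 1.3745 = 2.7105.
Difference in means = 61.9 − 65.3 = -3.4000.
-3.4000 ± 2.7105 → (-6.11, -0.69).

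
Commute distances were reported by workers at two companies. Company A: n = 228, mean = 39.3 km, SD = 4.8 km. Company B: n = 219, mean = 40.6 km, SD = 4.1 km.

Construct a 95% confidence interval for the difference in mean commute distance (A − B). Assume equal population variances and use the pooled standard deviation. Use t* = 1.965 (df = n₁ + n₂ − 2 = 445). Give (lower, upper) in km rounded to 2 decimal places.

s_p = √[((n₁−1)s₁² + (n₂−1)s₂²)/(n₁+n₂−2)] = √[(227·4.8² + 218·4.1²)/445] = 4.4708.
SE = 4.4708·√(1/228 + 1/219) = 0.4230.
With t* = 1.965, margin = 1.965 × 0.4230 = 0.8312.
x̄₁ − x̄₂ = 39.3 − 40.6 = -1.3000; interval -1.3000 ± 0.8312 = (-2.13, -0.47).

(-2.13, -0.47)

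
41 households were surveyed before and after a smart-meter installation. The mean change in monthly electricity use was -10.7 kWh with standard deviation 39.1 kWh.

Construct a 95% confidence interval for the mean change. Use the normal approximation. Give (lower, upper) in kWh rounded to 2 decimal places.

Paired design: SE = s_d/√n = 39.1/√41 = 6.1064.
z* = 1.960; margin of error = 1.960 × 6.1064 = 11.9685.
-10.7 ± 11.9685 → (-22.67, 1.27).

(-22.67, 1.27)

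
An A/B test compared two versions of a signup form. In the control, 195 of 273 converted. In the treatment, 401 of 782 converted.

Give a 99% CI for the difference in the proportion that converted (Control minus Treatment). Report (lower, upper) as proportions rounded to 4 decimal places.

p̂₁ = 195/273 = 0.7143 and p̂₂ = 401/782 = 0.5128.
SE₁ = √(p̂₁(1−p̂₁)/n₁) = √(0.7143·0.2857/273) = 0.02734; SE₂ = √(0.5128·0.4872/782) = 0.01787.
Independent samples: SE of the difference = √(SE₁² + SE₂²) = √(0.0007474756 + 0.0003193369) = 0.03266.
z* for 99% confidence is 2.576, so the margin of error is 2.576 × 0.03266 = 0.08413.
Point estimate p̂₁ − p̂₂ = 0.7143 − 0.5128 = 0.2015.
0.2015 ± 0.08413 → (0.1174, 0.2856).

(0.1174, 0.2856)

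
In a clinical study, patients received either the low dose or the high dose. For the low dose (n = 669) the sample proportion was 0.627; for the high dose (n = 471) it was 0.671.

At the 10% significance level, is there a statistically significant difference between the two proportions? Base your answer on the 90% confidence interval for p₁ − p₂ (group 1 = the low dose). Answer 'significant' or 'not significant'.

not significant

The two standard errors are √(0.6270×0.3730/669) = 0.01870 and √(0.6710×0.3290/471) = 0.02165.
Because the samples are independent, SE_diff = √(0.01870² + 0.02165²) = 0.02861.
Using z* = 1.645 for 90%, ME = 1.645 × 0.02861 = 0.04706.
p̂₁ − p̂₂ = -0.0440; interval -0.0440 ± 0.04706 gives (-0.09106, 0.00306).
The interval (-0.09106, 0.00306) contains 0, so the difference is not significant.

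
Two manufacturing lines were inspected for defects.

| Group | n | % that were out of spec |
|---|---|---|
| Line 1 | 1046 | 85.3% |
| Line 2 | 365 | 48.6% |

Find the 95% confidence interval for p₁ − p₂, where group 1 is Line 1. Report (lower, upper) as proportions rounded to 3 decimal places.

(0.311, 0.423)

The two standard errors are √(0.8530×0.1470/1046) = 0.01095 and √(0.4860×0.5140/365) = 0.02616.
Because the samples are independent, SE_diff = √(0.01095² + 0.02616²) = 0.02836.
Using z* = 1.960 for 95%, ME = 1.960 × 0.02836 = 0.05559.
p̂₁ − p̂₂ = 0.3670; interval 0.3670 ± 0.05559 gives (0.311, 0.423).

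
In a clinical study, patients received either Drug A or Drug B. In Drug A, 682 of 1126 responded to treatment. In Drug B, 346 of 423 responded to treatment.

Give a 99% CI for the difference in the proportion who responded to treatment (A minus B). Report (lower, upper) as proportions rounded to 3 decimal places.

(-0.273, -0.151)

First, p̂₁ = 682/1126 = 0.6057; p̂₂ = 346/423 = 0.8180.
The two standard errors are √(0.6057×0.3943/1126) = 0.01456 and √(0.8180×0.1820/423) = 0.01876.
Because the samples are independent, SE_diff = √(0.01456² + 0.01876²) = 0.02375.
Using z* = 2.576 for 99%, ME = 2.576 × 0.02375 = 0.06118.
p̂₁ − p̂₂ = -0.2123; interval -0.2123 ± 0.06118 gives (-0.273, -0.151).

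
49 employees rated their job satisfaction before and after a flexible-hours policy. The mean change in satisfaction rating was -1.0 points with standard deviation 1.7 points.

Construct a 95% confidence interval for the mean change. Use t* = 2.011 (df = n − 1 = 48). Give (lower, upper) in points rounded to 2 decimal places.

This is a matched-pairs design, so SE = s_d/√n = 1.7/√49 = 0.2429.
Margin = 2.011 × 0.2429 = 0.4885; the interval is -1.0 ± 0.4885 = (-1.49, -0.51).

(-1.49, -0.51)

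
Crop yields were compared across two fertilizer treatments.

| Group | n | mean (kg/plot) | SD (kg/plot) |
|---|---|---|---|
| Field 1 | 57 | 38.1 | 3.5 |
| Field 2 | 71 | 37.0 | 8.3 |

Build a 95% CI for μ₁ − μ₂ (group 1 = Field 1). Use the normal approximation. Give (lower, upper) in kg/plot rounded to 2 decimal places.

Per-group SEs: s₁/√n₁ = 3.5/√57 = 0.4636, s₂/√n₂ = 8.3/√71 = 0.9850.
Unpooled SE of the difference: √(0.21492496 + 0.970225) = 1.0886.
Margin of error = z* · SE = 1.960 × 1.0886 = 2.1337.
x̄₁ − x̄₂ = 38.1 − 37.0 = 1.1000.
CI: 1.1000 ± 2.1337 = (-1.03, 3.23).

(-1.03, 3.23)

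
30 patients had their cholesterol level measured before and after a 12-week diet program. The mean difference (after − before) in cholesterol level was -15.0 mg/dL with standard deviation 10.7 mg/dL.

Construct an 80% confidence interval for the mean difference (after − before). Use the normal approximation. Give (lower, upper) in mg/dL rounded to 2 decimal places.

(-17.50, -12.50)

This is a matched-pairs design, so SE = s_d/√n = 10.7/√30 = 1.9535.
Margin = 1.282 × 1.9535 = 2.5044; the interval is -15.0 ± 2.5044 = (-17.50, -12.50).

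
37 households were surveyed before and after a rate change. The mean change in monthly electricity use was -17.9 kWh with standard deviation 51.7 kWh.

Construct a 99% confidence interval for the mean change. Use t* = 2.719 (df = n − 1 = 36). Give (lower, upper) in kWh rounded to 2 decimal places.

(-41.01, 5.21)

This is a matched-pairs design, so SE = s_d/√n = 51.7/√37 = 8.4994.
Margin = 2.719 × 8.4994 = 23.1099; the interval is -17.9 ± 23.1099 = (-41.01, 5.21).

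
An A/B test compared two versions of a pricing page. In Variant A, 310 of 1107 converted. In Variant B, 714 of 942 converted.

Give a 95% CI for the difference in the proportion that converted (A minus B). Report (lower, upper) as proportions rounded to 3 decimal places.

(-0.516, -0.440)

Sample proportions: 310/1107 = 0.2800, 714/942 = 0.7580.
Each SE is √(p̂(1−p̂)/n): √(0.2800·0.7200/1107) = 0.01349 and √(0.7580·0.2420/942) = 0.01395.
SE(p̂₁ − p̂₂) = √(SE₁² + SE₂²) = √(0.0001819801 + 0.0001946025) = 0.01941, since the two samples are independent.
At 95% confidence z* = 1.960; margin = 1.960 × 0.01941 = 0.03804.
The difference is 0.2800 − 0.7580 = -0.4780, so the interval is -0.4780 ± 0.03804 = (-0.516, -0.440).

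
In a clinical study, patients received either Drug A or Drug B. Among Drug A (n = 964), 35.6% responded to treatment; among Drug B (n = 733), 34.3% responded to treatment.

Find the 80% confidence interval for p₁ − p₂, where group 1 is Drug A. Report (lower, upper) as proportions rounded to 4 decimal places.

(-0.0169, 0.0429)

The two standard errors are √(0.3560×0.6440/964) = 0.01542 and √(0.3430×0.6570/733) = 0.01753.
Because the samples are independent, SE_diff = √(0.01542² + 0.01753²) = 0.02335.
Using z* = 1.282 for 80%, ME = 1.282 × 0.02335 = 0.02993.
p̂₁ − p̂₂ = 0.0130; interval 0.0130 ± 0.02993 gives (-0.0169, 0.0429).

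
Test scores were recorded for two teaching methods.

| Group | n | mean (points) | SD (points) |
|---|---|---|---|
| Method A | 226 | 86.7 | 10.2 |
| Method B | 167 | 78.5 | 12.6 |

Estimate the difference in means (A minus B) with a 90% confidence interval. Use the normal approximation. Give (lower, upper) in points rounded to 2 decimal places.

Per-group SEs: s₁/√n₁ = 10.2/√226 = 0.6785, s₂/√n₂ = 12.6/√167 = 0.9750.
Unpooled SE of the difference: √(0.46036225 + 0.950625) = 1.1878.
Margin of error = z* · SE = 1.645 × 1.1878 = 1.9539.
x̄₁ − x̄₂ = 86.7 − 78.5 = 8.2000.
CI: 8.2000 ± 1.9539 = (6.25, 10.15).

(6.25, 10.15)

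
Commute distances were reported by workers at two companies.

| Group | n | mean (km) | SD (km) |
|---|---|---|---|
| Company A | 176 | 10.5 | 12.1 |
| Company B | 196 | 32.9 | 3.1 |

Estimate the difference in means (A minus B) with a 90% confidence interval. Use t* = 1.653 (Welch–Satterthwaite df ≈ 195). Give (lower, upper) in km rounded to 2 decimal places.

(-23.95, -20.85)

Standard errors of each mean: 12.1/√176 = 0.9121 and 3.1/√196 = 0.2214.
SE(x̄₁ − x̄₂) = √(0.9121² + 0.2214²) = 0.9386 for independent samples with unequal variances.
With t* = 1.653, the margin is 1.653 × 0.9386 = 1.5515.
x̄₁ − x̄₂ = 10.5 − 32.9 = -22.4000; the interval is -22.4000 ± 1.5515 = (-23.95, -20.85).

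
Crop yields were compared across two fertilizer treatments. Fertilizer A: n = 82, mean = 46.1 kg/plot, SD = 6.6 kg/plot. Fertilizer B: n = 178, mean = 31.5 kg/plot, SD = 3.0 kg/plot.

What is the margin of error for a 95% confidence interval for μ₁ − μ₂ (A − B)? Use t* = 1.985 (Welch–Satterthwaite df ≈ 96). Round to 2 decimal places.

1.51

Standard errors of each mean: 6.6/√82 = 0.7288 and 3.0/√178 = 0.2249.
SE(x̄₁ − x̄₂) = √(0.7288² + 0.2249²) = 0.7627 for independent samples with unequal variances.
With t* = 1.985, the margin is 1.985 × 0.7627 = 1.5140.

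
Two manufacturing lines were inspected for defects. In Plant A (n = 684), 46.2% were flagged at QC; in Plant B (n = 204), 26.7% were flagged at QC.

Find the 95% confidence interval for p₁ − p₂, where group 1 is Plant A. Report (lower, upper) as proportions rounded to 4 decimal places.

(0.1237, 0.2663)

The two standard errors are √(0.4620×0.5380/684) = 0.01906 and √(0.2670×0.7330/204) = 0.03097.
Because the samples are independent, SE_diff = √(0.01906² + 0.03097²) = 0.03637.
Using z* = 1.960 for 95%, ME = 1.960 × 0.03637 = 0.07129.
p̂₁ − p̂₂ = 0.1950; interval 0.1950 ± 0.07129 gives (0.1237, 0.2663).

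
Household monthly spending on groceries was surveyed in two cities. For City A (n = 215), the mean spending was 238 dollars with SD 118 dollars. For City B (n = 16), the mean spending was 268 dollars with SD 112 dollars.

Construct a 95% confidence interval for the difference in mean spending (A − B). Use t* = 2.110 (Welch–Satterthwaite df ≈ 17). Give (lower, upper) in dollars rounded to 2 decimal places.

(-91.47, 31.47)

SE₁ = s₁/√n₁ = 118/√215 = 8.0475; SE₂ = 112/√16 = 28.0000.
Independent samples, unequal variances: SE_diff = √(SE₁² + SE₂²) = √(64.76225625 + 784.0) = 29.1335.
t* = 2.110, so margin of error = 2.110 × 29.1335 = 61.4717.
Difference in means = 238 − 268 = -30.0000.
-30.0000 ± 61.4717 → (-91.47, 31.47).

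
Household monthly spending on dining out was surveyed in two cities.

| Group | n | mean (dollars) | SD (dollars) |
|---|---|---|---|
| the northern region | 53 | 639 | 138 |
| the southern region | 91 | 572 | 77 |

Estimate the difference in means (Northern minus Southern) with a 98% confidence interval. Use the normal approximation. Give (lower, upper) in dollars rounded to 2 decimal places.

(19.08, 114.92)

Per-group SEs: s₁/√n₁ = 138/√53 = 18.9558, s₂/√n₂ = 77/√91 = 8.0718.
Unpooled SE of the difference: √(359.32235364 + 65.15395524) = 20.6028.
Margin of error = z* · SE = 2.326 × 20.6028 = 47.9221.
x̄₁ − x̄₂ = 639 − 572 = 67.0000.
CI: 67.0000 ± 47.9221 = (19.08, 114.92).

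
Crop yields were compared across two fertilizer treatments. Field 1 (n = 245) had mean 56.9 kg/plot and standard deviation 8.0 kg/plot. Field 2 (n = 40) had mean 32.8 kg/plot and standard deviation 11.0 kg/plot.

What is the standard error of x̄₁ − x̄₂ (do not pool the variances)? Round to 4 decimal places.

Per-group SEs: s₁/√n₁ = 8.0/√245 = 0.5111, s₂/√n₂ = 11.0/√40 = 1.7393.
Unpooled SE of the difference: √(0.26122321 + 3.02516449) = 1.8128.

1.8128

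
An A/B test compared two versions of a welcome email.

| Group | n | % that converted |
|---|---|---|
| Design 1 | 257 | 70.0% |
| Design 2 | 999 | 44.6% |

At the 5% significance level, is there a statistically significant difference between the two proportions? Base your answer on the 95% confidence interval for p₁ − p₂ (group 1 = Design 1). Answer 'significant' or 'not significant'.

significant

SE₁ = √(p̂₁(1−p̂₁)/n₁) = √(0.7000·0.3000/257) = 0.02859; SE₂ = √(0.4460·0.5540/999) = 0.01573.
Independent samples: SE of the difference = √(SE₁² + SE₂²) = √(0.0008173881 + 0.0002474329) = 0.03263.
z* for 95% confidence is 1.960, so the margin of error is 1.960 × 0.03263 = 0.06395.
Point estimate p̂₁ − p̂₂ = 0.7000 − 0.4460 = 0.2540.
0.2540 ± 0.06395 → (0.19005, 0.31795).
The interval (0.19005, 0.31795) does not contain 0, so the difference is significant.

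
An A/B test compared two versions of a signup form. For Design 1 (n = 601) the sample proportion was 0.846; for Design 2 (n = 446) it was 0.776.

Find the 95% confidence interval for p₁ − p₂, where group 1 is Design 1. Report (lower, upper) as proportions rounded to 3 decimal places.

Each SE is √(p̂(1−p̂)/n): √(0.8460·0.1540/601) = 0.01472 and √(0.7760·0.2240/446) = 0.01974.
SE(p̂₁ − p̂₂) = √(SE₁² + SE₂²) = √(0.0002166784 + 0.0003896676) = 0.02462, since the two samples are independent.
At 95% confidence z* = 1.960; margin = 1.960 × 0.02462 = 0.04826.
The difference is 0.8460 − 0.7760 = 0.0700, so the interval is 0.0700 ± 0.04826 = (0.022, 0.118).

(0.022, 0.118)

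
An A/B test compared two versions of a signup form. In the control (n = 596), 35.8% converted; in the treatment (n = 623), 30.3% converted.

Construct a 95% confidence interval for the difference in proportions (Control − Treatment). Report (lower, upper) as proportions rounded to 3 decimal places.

The two standard errors are √(0.3580×0.6420/596) = 0.01964 and √(0.3030×0.6970/623) = 0.01841.
Because the samples are independent, SE_diff = √(0.01964² + 0.01841²) = 0.02692.
Using z* = 1.960 for 95%, ME = 1.960 × 0.02692 = 0.05276.
p̂₁ − p̂₂ = 0.0550; interval 0.0550 ± 0.05276 gives (0.002, 0.108).

(0.002, 0.108)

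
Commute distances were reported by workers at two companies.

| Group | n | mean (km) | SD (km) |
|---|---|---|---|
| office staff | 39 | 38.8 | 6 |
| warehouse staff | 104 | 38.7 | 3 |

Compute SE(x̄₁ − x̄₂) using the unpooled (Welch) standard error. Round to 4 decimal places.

SE₁ = s₁/√n₁ = 6/√39 = 0.9608; SE₂ = 3/√104 = 0.2942.
Independent samples, unequal variances: SE_diff = √(SE₁² + SE₂²) = √(0.92313664 + 0.08655364) = 1.0048.

1.0048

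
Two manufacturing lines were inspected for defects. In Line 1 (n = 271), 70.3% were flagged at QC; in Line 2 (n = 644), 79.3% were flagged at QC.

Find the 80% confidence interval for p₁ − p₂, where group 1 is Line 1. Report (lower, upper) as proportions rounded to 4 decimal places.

(-0.1311, -0.0489)

The two standard errors are √(0.7030×0.2970/271) = 0.02776 and √(0.7930×0.2070/644) = 0.01597.
Because the samples are independent, SE_diff = √(0.02776² + 0.01597²) = 0.03203.
Using z* = 1.282 for 80%, ME = 1.282 × 0.03203 = 0.04106.
p̂₁ − p̂₂ = -0.0900; interval -0.0900 ± 0.04106 gives (-0.1311, -0.0489).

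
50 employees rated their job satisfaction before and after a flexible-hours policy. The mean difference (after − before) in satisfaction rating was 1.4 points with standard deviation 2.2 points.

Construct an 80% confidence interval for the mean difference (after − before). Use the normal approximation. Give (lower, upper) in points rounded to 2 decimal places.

Paired design: SE = s_d/√n = 2.2/√50 = 0.3111.
z* = 1.282; margin of error = 1.282 × 0.3111 = 0.3988.
1.4 ± 0.3988 → (1.00, 1.80).

(1.00, 1.80)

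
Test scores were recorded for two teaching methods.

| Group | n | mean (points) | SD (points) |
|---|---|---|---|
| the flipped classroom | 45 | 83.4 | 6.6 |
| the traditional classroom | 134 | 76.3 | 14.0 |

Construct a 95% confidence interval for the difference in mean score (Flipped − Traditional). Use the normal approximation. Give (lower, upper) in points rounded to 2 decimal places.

SE₁ = s₁/√n₁ = 6.6/√45 = 0.9839; SE₂ = 14.0/√134 = 1.2094.
Independent samples, unequal variances: SE_diff = √(SE₁² + SE₂²) = √(0.96805921 + 1.46264836) = 1.5591.
z* = 1.960, so margin of error = 1.960 × 1.5591 = 3.0558.
Difference in means = 83.4 − 76.3 = 7.1000.
7.1000 ± 3.0558 → (4.04, 10.16).

(4.04, 10.16)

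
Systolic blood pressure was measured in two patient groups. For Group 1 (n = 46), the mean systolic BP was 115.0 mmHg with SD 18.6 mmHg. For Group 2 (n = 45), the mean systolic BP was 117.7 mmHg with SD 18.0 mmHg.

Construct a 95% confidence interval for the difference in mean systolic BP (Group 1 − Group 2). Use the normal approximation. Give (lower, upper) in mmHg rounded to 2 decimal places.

(-10.22, 4.82)

Standard errors of each mean: 18.6/√46 = 2.7424 and 18.0/√45 = 2.6833.
SE(x̄₁ − x̄₂) = √(2.7424² + 2.6833²) = 3.8368 for independent samples with unequal variances.
With z* = 1.960, the margin is 1.960 × 3.8368 = 7.5201.
x̄₁ − x̄₂ = 115.0 − 117.7 = -2.7000; the interval is -2.7000 ± 7.5201 = (-10.22, 4.82).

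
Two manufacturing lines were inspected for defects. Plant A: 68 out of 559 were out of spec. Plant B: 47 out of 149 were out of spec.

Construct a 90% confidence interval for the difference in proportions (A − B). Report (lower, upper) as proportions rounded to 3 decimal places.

p̂₁ = 68/559 = 0.1216 and p̂₂ = 47/149 = 0.3154.
SE₁ = √(p̂₁(1−p̂₁)/n₁) = √(0.1216·0.8784/559) = 0.01382; SE₂ = √(0.3154·0.6846/149) = 0.03807.
Independent samples: SE of the difference = √(SE₁² + SE₂²) = √(0.0001909924 + 0.0014493249) = 0.04050.
z* for 90% confidence is 1.645, so the margin of error is 1.645 × 0.04050 = 0.06662.
Point estimate p̂₁ − p̂₂ = 0.1216 − 0.3154 = -0.1938.
-0.1938 ± 0.06662 → (-0.260, -0.127).

(-0.260, -0.127)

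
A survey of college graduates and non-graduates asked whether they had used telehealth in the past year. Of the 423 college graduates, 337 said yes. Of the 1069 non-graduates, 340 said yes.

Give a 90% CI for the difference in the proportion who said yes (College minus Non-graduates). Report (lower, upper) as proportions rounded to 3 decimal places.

p̂₁ = 337/423 = 0.7967 and p̂₂ = 340/1069 = 0.3181.
SE₁ = √(p̂₁(1−p̂₁)/n₁) = √(0.7967·0.2033/423) = 0.01957; SE₂ = √(0.3181·0.6819/1069) = 0.01424.
Independent samples: SE of the difference = √(SE₁² + SE₂²) = √(0.0003829849 + 0.0002027776) = 0.02420.
z* for 90% confidence is 1.645, so the margin of error is 1.645 × 0.02420 = 0.03981.
Point estimate p̂₁ − p̂₂ = 0.7967 − 0.3181 = 0.4786.
0.4786 ± 0.03981 → (0.439, 0.518).

(0.439, 0.518)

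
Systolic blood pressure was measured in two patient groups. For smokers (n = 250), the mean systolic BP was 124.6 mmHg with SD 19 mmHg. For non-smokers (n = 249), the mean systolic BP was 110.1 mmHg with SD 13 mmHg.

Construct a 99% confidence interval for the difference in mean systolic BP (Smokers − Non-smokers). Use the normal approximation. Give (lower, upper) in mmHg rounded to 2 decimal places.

SE₁ = s₁/√n₁ = 19/√250 = 1.2017; SE₂ = 13/√249 = 0.8238.
Independent samples, unequal variances: SE_diff = √(SE₁² + SE₂²) = √(1.44408289 + 0.67864644) = 1.4570.
z* = 2.576, so margin of error = 2.576 × 1.4570 = 3.7532.
Difference in means = 124.6 − 110.1 = 14.5000.
14.5000 ± 3.7532 → (10.75, 18.25).

(10.75, 18.25)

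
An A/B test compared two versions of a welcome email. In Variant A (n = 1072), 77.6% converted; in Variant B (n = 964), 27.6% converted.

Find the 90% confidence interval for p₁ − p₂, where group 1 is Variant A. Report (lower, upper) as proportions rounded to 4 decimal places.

(0.4684, 0.5316)

SE₁ = √(p̂₁(1−p̂₁)/n₁) = √(0.7760·0.2240/1072) = 0.01273; SE₂ = √(0.2760·0.7240/964) = 0.01440.
Independent samples: SE of the difference = √(SE₁² + SE₂²) = √(0.0001620529 + 0.00020736) = 0.01922.
z* for 90% confidence is 1.645, so the margin of error is 1.645 × 0.01922 = 0.03162.
Point estimate p̂₁ − p̂₂ = 0.7760 − 0.2760 = 0.5000.
0.5000 ± 0.03162 → (0.4684, 0.5316).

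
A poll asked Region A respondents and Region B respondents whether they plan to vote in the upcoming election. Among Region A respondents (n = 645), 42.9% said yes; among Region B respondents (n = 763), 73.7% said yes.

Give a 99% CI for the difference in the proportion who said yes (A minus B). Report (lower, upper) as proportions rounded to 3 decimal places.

Each SE is √(p̂(1−p̂)/n): √(0.4290·0.5710/645) = 0.01949 and √(0.7370·0.2630/763) = 0.01594.
SE(p̂₁ − p̂₂) = √(SE₁² + SE₂²) = √(0.0003798601 + 0.0002540836) = 0.02518, since the two samples are independent.
At 99% confidence z* = 2.576; margin = 2.576 × 0.02518 = 0.06486.
The difference is 0.4290 − 0.7370 = -0.3080, so the interval is -0.3080 ± 0.06486 = (-0.373, -0.243).

(-0.373, -0.243)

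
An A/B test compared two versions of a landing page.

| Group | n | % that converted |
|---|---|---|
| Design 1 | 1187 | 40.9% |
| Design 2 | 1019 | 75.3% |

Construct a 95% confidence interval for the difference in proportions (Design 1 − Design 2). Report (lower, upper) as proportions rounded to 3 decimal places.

(-0.383, -0.305)

SE₁ = √(p̂₁(1−p̂₁)/n₁) = √(0.4090·0.5910/1187) = 0.01427; SE₂ = √(0.7530·0.2470/1019) = 0.01351.
Independent samples: SE of the difference = √(SE₁² + SE₂²) = √(0.0002036329 + 0.0001825201) = 0.01965.
z* for 95% confidence is 1.960, so the margin of error is 1.960 × 0.01965 = 0.03851.
Point estimate p̂₁ − p̂₂ = 0.4090 − 0.7530 = -0.3440.
-0.3440 ± 0.03851 → (-0.383, -0.305).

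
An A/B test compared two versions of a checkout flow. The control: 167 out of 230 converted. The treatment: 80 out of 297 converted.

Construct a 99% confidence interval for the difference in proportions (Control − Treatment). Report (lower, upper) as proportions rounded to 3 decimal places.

(0.356, 0.557)

Sample proportions: 167/230 = 0.7261, 80/297 = 0.2694.
Each SE is √(p̂(1−p̂)/n): √(0.7261·0.2739/230) = 0.02941 and √(0.2694·0.7306/297) = 0.02574.
SE(p̂₁ − p̂₂) = √(SE₁² + SE₂²) = √(0.0008649481 + 0.0006625476) = 0.03908, since the two samples are independent.
At 99% confidence z* = 2.576; margin = 2.576 × 0.03908 = 0.10067.
The difference is 0.7261 − 0.2694 = 0.4567, so the interval is 0.4567 ± 0.10067 = (0.356, 0.557).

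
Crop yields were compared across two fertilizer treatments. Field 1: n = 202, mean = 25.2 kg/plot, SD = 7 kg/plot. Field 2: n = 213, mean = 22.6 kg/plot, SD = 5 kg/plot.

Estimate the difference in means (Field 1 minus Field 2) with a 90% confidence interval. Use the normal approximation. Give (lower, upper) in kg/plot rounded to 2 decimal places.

SE₁ = s₁/√n₁ = 7/√202 = 0.4925; SE₂ = 5/√213 = 0.3426.
Independent samples, unequal variances: SE_diff = √(SE₁² + SE₂²) = √(0.24255625 + 0.11737476) = 0.5999.
z* = 1.645, so margin of error = 1.645 × 0.5999 = 0.9868.
Difference in means = 25.2 − 22.6 = 2.6000.
2.6000 ± 0.9868 → (1.61, 3.59).

(1.61, 3.59)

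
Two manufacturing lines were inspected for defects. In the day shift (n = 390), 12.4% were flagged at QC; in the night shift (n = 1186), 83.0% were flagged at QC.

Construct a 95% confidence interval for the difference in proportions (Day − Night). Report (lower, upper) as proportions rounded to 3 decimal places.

SE₁ = √(p̂₁(1−p̂₁)/n₁) = √(0.1240·0.8760/390) = 0.01669; SE₂ = √(0.8300·0.1700/1186) = 0.01091.
Independent samples: SE of the difference = √(SE₁² + SE₂²) = √(0.0002785561 + 0.0001190281) = 0.01994.
z* for 95% confidence is 1.960, so the margin of error is 1.960 × 0.01994 = 0.03908.
Point estimate p̂₁ − p̂₂ = 0.1240 − 0.8300 = -0.7060.
-0.7060 ± 0.03908 → (-0.745, -0.667).

(-0.745, -0.667)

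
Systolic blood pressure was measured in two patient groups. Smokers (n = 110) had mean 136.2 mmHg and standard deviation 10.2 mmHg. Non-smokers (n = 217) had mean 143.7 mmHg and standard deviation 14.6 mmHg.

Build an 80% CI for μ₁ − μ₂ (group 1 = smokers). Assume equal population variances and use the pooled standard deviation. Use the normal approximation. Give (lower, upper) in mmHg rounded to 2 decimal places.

s_p = √[((n₁−1)s₁² + (n₂−1)s₂²)/(n₁+n₂−2)] = √[(109·10.2² + 216·14.6²)/325] = 13.2877.
SE = 13.2877·√(1/110 + 1/217) = 1.5552.
With z* = 1.282, margin = 1.282 × 1.5552 = 1.9938.
x̄₁ − x̄₂ = 136.2 − 143.7 = -7.5000; interval -7.5000 ± 1.9938 = (-9.49, -5.51).

(-9.49, -5.51)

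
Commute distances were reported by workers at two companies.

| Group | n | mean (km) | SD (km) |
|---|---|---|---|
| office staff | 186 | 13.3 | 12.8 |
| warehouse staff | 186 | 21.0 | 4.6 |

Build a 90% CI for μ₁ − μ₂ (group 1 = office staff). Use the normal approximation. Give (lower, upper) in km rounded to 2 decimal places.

Per-group SEs: s₁/√n₁ = 12.8/√186 = 0.9385, s₂/√n₂ = 4.6/√186 = 0.3373.
Unpooled SE of the difference: √(0.88078225 + 0.11377129) = 0.9973.
Margin of error = z* · SE = 1.645 × 0.9973 = 1.6406.
x̄₁ − x̄₂ = 13.3 − 21.0 = -7.7000.
CI: -7.7000 ± 1.6406 = (-9.34, -6.06).

(-9.34, -6.06)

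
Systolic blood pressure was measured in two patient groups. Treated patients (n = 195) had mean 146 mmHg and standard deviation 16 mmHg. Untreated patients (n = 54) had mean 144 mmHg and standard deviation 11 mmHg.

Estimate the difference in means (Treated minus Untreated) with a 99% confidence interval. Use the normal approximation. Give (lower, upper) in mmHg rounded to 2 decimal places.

Per-group SEs: s₁/√n₁ = 16/√195 = 1.1458, s₂/√n₂ = 11/√54 = 1.4969.
Unpooled SE of the difference: √(1.31285764 + 2.24070961) = 1.8851.
Margin of error = z* · SE = 2.576 × 1.8851 = 4.8560.
x̄₁ − x̄₂ = 146 − 144 = 2.0000.
CI: 2.0000 ± 4.8560 = (-2.86, 6.86).

(-2.86, 6.86)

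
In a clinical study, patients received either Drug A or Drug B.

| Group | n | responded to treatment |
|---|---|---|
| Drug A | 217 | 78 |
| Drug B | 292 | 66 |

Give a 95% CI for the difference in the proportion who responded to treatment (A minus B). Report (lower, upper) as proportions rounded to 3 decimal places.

p̂₁ = 78/217 = 0.3594 and p̂₂ = 66/292 = 0.2260.
SE₁ = √(p̂₁(1−p̂₁)/n₁) = √(0.3594·0.6406/217) = 0.03257; SE₂ = √(0.2260·0.7740/292) = 0.02448.
Independent samples: SE of the difference = √(SE₁² + SE₂²) = √(0.0010608049 + 0.0005992704) = 0.04074.
z* for 95% confidence is 1.960, so the margin of error is 1.960 × 0.04074 = 0.07985.
Point estimate p̂₁ − p̂₂ = 0.3594 − 0.2260 = 0.1334.
0.1334 ± 0.07985 → (0.054, 0.213).

(0.054, 0.213)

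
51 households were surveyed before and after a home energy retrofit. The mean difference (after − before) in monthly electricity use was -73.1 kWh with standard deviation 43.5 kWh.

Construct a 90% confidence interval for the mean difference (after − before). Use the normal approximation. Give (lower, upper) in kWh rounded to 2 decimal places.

Paired design: SE = s_d/√n = 43.5/√51 = 6.0912.
z* = 1.645; margin of error = 1.645 × 6.0912 = 10.0200.
-73.1 ± 10.0200 → (-83.12, -63.08).

(-83.12, -63.08)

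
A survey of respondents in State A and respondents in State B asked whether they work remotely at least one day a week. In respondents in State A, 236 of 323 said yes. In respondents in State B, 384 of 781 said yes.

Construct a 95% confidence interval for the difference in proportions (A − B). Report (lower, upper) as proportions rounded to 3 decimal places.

(0.179, 0.299)

First, p̂₁ = 236/323 = 0.7307; p̂₂ = 384/781 = 0.4917.
The two standard errors are √(0.7307×0.2693/323) = 0.02468 and √(0.4917×0.5083/781) = 0.01789.
Because the samples are independent, SE_diff = √(0.02468² + 0.01789²) = 0.03048.
Using z* = 1.960 for 95%, ME = 1.960 × 0.03048 = 0.05974.
p̂₁ − p̂₂ = 0.2390; interval 0.2390 ± 0.05974 gives (0.179, 0.299).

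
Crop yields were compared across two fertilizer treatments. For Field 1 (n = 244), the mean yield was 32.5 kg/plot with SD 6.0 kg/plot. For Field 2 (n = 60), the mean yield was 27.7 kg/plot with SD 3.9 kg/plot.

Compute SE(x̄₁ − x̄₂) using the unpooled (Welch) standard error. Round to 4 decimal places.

Standard errors of each mean: 6.0/√244 = 0.3841 and 3.9/√60 = 0.5035.
SE(x̄₁ − x̄₂) = √(0.3841² + 0.5035²) = 0.6333 for independent samples with unequal variances.

0.6333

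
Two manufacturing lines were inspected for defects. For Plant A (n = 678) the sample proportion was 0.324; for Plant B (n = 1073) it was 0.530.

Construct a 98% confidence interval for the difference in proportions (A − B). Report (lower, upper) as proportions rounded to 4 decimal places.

Each SE is √(p̂(1−p̂)/n): √(0.3240·0.6760/678) = 0.01797 and √(0.5300·0.4700/1073) = 0.01524.
SE(p̂₁ − p̂₂) = √(SE₁² + SE₂²) = √(0.0003229209 + 0.0002322576) = 0.02356, since the two samples are independent.
At 98% confidence z* = 2.326; margin = 2.326 × 0.02356 = 0.05480.
The difference is 0.3240 − 0.5300 = -0.2060, so the interval is -0.2060 ± 0.05480 = (-0.2608, -0.1512).

(-0.2608, -0.1512)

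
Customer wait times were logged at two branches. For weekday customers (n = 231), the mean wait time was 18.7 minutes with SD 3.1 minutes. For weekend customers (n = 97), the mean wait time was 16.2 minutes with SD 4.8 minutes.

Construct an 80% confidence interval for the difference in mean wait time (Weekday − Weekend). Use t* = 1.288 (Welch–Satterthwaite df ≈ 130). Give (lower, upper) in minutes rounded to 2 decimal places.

Standard errors of each mean: 3.1/√231 = 0.2040 and 4.8/√97 = 0.4874.
SE(x̄₁ − x̄₂) = √(0.2040² + 0.4874²) = 0.5284 for independent samples with unequal variances.
With t* = 1.288, the margin is 1.288 × 0.5284 = 0.6806.
x̄₁ − x̄₂ = 18.7 − 16.2 = 2.5000; the interval is 2.5000 ± 0.6806 = (1.82, 3.18).

(1.82, 3.18)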